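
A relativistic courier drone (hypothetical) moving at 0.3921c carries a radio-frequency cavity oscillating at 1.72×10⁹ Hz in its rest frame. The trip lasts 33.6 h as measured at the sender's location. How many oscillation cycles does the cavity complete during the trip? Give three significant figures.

γ = 1/√(1 − 0.3921²) = 1/√0.8463 = 1.087
The oscillator's own cycle count is N = f × τ where τ is the proper time aboard the drone. τ = Δt/γ = 33.6/1.087 = 30.91 h = 1.113×10⁵ s.
N = 1.72×10⁹ × 1.113×10⁵ = 1.914×10¹⁴.

N = 1.91×10¹⁴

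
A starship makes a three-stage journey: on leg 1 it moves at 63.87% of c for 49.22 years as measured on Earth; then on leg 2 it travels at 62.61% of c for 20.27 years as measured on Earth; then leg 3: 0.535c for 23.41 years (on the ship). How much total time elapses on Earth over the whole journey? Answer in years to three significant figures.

Leg 1: 49.22 years is already measured on Earth.
Leg 2: 20.27 years is already measured on Earth.
Leg 3: γ = 1/√(1 − 0.535²) = 1/√0.7138 = 1.184; Δt_3 = 1.184 × 23.41 = 27.71 years.
Total: 49.22 + 20.27 + 27.71 years.

Δt = 97.2 years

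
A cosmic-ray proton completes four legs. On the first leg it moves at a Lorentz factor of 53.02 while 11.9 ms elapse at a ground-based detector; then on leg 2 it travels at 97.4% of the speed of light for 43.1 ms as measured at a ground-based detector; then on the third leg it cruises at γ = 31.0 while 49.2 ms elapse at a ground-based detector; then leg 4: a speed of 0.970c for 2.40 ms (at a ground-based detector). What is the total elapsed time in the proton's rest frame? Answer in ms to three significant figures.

τ = 12.2 ms

Leg 1: γ = 53.02; τ_1 = 11.9/53.02 = 0.2244 ms.
Leg 2: β = 0.974; γ = 1/√(1 − 0.974²) = 1/√0.05132 = 4.414; τ_2 = 43.1/4.414 = 9.764 ms.
Leg 3: γ = 31.0; τ_3 = 49.2/31.00 = 1.587 ms.
Leg 4: γ = 1/√(1 − 0.970²) = 1/√0.05910 = 4.113; τ_4 = 2.40/4.113 = 0.5835 ms.
Total: 0.2244 + 9.764 + 1.587 + 0.5835 ms.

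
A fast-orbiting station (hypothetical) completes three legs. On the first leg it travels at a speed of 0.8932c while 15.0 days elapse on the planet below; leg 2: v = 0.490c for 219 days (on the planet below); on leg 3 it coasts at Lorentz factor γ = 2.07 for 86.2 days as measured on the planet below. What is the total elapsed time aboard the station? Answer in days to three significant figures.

τ = 239 days

Leg 1: γ = 1/√(1 − 0.8932²) = 1/√0.2022 = 2.224; τ_1 = 15.0/2.224 = 6.745 days.
Leg 2: γ = 1/√(1 − 0.490²) = 1/√0.7599 = 1.147; τ_2 = 219/1.147 = 190.9 days.
Leg 3: γ = 2.07; τ_3 = 86.2/2.070 = 41.64 days.
Total: 6.745 + 190.9 + 41.64 days.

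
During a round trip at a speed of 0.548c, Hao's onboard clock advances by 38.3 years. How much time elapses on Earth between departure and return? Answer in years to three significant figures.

Δt = 45.8 years

γ = 1/√(1 − 0.548²) = 1/√0.6997 = 1.195
Earth-frame duration is the dilated interval: Δt = γτ = 1.195 × 38.3 years.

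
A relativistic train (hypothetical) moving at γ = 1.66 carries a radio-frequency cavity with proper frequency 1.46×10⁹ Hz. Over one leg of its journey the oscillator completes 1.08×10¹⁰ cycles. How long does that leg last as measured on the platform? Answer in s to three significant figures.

γ = 1.66
Proper time for N cycles: τ = N/f = 1.08×10¹⁰/(1.46×10⁹) = 7.397×10⁰ s = 7.397 s.
Lab-frame duration Δt = γτ = 1.660 × 7.397 = 12.28 s.

Δt = 12.3 s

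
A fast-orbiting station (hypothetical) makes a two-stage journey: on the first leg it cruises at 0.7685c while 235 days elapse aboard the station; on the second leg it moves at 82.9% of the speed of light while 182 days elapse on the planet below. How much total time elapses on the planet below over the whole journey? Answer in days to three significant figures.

Δt = 549 days

Leg 1: γ = 1/√(1 − 0.7685²) = 1/√0.4094 = 1.563; Δt_1 = 1.563 × 235 = 367.3 days.
Leg 2: 182 days is already measured on the planet below.
Total: 367.3 + 182.0 days.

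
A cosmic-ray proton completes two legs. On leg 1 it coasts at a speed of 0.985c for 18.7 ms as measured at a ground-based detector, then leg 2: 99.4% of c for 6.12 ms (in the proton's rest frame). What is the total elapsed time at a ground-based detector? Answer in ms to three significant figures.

Δt = 74.7 ms

Leg 1: 18.7 ms is already measured at a ground-based detector.
Leg 2: β = 0.994; γ = 1/√(1 − 0.994²) = 1/√0.01196 = 9.142; Δt_2 = 9.142 × 6.12 = 55.95 ms.
Total: 18.70 + 55.95 ms.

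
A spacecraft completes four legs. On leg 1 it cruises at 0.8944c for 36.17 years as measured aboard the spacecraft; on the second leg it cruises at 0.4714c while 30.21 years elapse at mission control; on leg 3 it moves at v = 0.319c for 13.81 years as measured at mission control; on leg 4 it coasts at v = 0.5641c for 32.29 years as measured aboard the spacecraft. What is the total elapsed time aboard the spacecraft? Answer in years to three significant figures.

τ = 108 years

Leg 1: 36.17 years is already measured aboard the spacecraft.
Leg 2: γ = 1/√(1 − 0.4714²) = 1/√0.7778 = 1.134; τ_2 = 30.21/1.134 = 26.64 years.
Leg 3: γ = 1/√(1 − 0.319²) = 1/√0.8982 = 1.055; τ_3 = 13.81/1.055 = 13.09 years.
Leg 4: 32.29 years is already measured aboard the spacecraft.
Total: 36.17 + 26.64 + 13.09 + 32.29 years.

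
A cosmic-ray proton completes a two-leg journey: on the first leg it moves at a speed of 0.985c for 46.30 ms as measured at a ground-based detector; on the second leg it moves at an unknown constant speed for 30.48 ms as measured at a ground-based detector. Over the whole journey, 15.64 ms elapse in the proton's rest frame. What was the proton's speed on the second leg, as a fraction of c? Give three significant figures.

β = 0.968

Leg 1: γ = 1/√(1 − 0.985²) = 1/√0.02977 = 5.795; τ_1 = 46.30/5.795 = 7.989 ms.
Leg 2: speed unknown; τ_2 = 30.48/γ_2.
Total proper time: 7.989 + τ_2 = 15.64, so τ_2 = 15.64 − 7.989 = 7.651 ms.
γ_2 = 30.48/7.651 = 3.984; β = √(1 − 1/γ²) = √0.9370.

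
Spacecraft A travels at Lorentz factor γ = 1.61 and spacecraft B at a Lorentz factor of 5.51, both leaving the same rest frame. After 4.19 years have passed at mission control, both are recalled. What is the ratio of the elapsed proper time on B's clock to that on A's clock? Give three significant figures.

τ_B/τ_A = 0.292

A: γ = 1.61. B: γ = 5.51.
τ_A/τ_B = γ_B/γ_A = 5.510/1.610 = 3.422, so τ_B/τ_A = 0.2922.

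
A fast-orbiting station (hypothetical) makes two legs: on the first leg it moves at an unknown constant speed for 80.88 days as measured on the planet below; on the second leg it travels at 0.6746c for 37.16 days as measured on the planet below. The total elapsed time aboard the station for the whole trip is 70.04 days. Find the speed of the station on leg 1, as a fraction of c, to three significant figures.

Leg 1: speed unknown; τ_1 = 80.88/γ_1.
Leg 2: γ = 1/√(1 − 0.6746²) = 1/√0.5449 = 1.355; τ_2 = 37.16/1.355 = 27.43 days.
Total proper time: τ_1 + 27.43 = 70.04, so τ_1 = 70.04 − 27.43 = 42.61 days.
γ_1 = 80.88/42.61 = 1.898; β = √(1 − 1/γ²) = √0.7225.

β = 0.850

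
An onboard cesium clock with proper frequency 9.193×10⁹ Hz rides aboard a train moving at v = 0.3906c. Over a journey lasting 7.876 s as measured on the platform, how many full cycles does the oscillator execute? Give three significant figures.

γ = 1/√(1 − 0.3906²) = 1/√0.8474 = 1.086
The oscillator's own cycle count is N = f × τ where τ is the proper time on the train. τ = Δt/γ = 7.876/1.086 = 7.250 s = 7.250×10⁰ s.
N = 9.193×10⁹ × 7.250×10⁰ = 6.665×10¹⁰.

N = 6.67×10¹⁰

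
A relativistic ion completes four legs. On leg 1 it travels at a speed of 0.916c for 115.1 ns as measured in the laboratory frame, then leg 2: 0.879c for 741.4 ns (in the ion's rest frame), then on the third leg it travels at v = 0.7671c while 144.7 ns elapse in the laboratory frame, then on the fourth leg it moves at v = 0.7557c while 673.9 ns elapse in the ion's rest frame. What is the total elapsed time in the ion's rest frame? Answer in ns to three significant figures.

Leg 1: γ = 1/√(1 − 0.916²) = 1/√0.1609 = 2.493; τ_1 = 115.1/2.493 = 46.18 ns.
Leg 2: 741.4 ns is already measured in the ion's rest frame.
Leg 3: γ = 1/√(1 − 0.7671²) = 1/√0.4116 = 1.559; τ_3 = 144.7/1.559 = 92.83 ns.
Leg 4: 673.9 ns is already measured in the ion's rest frame.
Total: 46.18 + 741.4 + 92.83 + 673.9 ns.

τ = 1550 ns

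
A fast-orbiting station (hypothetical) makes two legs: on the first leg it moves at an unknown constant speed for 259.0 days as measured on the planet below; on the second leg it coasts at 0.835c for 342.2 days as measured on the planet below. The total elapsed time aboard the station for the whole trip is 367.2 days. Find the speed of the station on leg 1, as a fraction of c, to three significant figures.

β = 0.723

Leg 1: speed unknown; τ_1 = 259.0/γ_1.
Leg 2: γ = 1/√(1 − 0.835²) = 1/√0.3028 = 1.817; τ_2 = 342.2/1.817 = 188.3 days.
Total proper time: τ_1 + 188.3 = 367.2, so τ_1 = 367.2 − 188.3 = 178.9 days.
γ_1 = 259.0/178.9 = 1.448; β = √(1 − 1/γ²) = √0.5229.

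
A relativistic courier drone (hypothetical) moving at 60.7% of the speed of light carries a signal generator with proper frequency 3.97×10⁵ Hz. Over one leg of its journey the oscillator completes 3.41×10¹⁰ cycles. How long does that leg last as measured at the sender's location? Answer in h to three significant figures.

Δt = 30.0 h

β = 0.607; γ = 1/√(1 − 0.607²) = 1/√0.6316 = 1.258
Proper time for N cycles: τ = N/f = 3.41×10¹⁰/(3.97×10⁵) = 8.589×10⁴ s = 23.86 h.
Lab-frame duration Δt = γτ = 1.258 × 23.86 = 30.02 h.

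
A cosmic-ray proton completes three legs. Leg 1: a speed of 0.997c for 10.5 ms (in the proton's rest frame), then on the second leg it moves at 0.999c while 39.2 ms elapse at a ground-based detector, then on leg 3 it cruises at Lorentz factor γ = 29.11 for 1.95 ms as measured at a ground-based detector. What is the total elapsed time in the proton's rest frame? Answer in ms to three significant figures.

Leg 1: 10.5 ms is already measured in the proton's rest frame.
Leg 2: γ = 1/√(1 − 0.999²) = 1/√0.001999 = 22.37; τ_2 = 39.2/22.37 = 1.753 ms.
Leg 3: γ = 29.11; τ_3 = 1.95/29.11 = 0.06699 ms.
Total: 10.50 + 1.753 + 0.06699 ms.

τ = 12.3 ms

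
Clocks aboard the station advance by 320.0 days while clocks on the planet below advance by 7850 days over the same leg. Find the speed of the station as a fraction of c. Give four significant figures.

β = 0.9992

The proper time is measured aboard the station (both events occur at the station's location); Δt is measured on the planet below. γ = Δt/τ = 7850/320.0 = 24.53.
β = √(1 − 1/γ²) = √(1 − 0.001662) = √0.9983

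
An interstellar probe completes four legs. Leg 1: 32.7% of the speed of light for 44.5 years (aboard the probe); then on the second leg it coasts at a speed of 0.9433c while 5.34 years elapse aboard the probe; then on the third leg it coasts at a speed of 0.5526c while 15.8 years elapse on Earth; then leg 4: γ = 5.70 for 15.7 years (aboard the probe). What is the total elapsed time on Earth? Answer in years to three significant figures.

Leg 1: β = 0.327; γ = 1/√(1 − 0.327²) = 1/√0.8931 = 1.058; Δt_1 = 1.058 × 44.5 = 47.09 years.
Leg 2: γ = 1/√(1 − 0.9433²) = 1/√0.1102 = 3.013; Δt_2 = 3.013 × 5.34 = 16.09 years.
Leg 3: 15.8 years is already measured on Earth.
Leg 4: γ = 5.70; Δt_4 = 5.700 × 15.7 = 89.49 years.
Total: 47.09 + 16.09 + 15.80 + 89.49 years.

Δt = 168 years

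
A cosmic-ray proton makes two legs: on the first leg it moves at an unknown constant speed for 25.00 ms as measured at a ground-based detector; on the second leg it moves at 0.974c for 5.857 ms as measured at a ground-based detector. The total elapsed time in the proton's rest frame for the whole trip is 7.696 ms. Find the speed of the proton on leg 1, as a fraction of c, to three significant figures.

β = 0.967

Leg 1: speed unknown; τ_1 = 25.00/γ_1.
Leg 2: γ = 1/√(1 − 0.974²) = 1/√0.05132 = 4.414; τ_2 = 5.857/4.414 = 1.327 ms.
Total proper time: τ_1 + 1.327 = 7.696, so τ_1 = 7.696 − 1.327 = 6.369 ms.
γ_1 = 25.00/6.369 = 3.925; β = √(1 − 1/γ²) = √0.9351.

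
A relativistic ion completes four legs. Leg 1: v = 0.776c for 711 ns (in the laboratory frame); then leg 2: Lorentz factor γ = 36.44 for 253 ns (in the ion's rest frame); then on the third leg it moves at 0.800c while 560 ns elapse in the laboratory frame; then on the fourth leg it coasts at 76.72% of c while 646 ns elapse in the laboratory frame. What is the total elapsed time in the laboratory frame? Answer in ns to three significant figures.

Leg 1: 711 ns is already measured in the laboratory frame.
Leg 2: γ = 36.44; Δt_2 = 36.44 × 253 = 9219 ns.
Leg 3: 560 ns is already measured in the laboratory frame.
Leg 4: 646 ns is already measured in the laboratory frame.
Total: 711.0 + 9219 + 560.0 + 646.0 ns.

Δt = 1.11×10⁴ ns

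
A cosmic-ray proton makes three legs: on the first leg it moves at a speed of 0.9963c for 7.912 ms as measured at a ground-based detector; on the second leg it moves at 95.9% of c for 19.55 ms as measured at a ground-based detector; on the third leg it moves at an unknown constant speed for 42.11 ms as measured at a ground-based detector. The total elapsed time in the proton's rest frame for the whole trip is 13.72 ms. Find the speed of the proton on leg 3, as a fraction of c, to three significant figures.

β = 0.984

Leg 1: γ = 1/√(1 − 0.9963²) = 1/√0.007386 = 11.64; τ_1 = 7.912/11.64 = 0.6800 ms.
Leg 2: β = 0.959; γ = 1/√(1 − 0.959²) = 1/√0.08032 = 3.529; τ_2 = 19.55/3.529 = 5.541 ms.
Leg 3: speed unknown; τ_3 = 42.11/γ_3.
Total proper time: 0.6800 + 5.541 + τ_3 = 13.72, so τ_3 = 13.72 − 6.221 = 7.499 ms.
γ_3 = 42.11/7.499 = 5.615; β = √(1 − 1/γ²) = √0.9683.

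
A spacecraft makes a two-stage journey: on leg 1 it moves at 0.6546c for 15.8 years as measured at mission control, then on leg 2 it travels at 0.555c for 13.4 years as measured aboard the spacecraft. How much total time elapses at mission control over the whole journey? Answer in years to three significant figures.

Leg 1: 15.8 years is already measured at mission control.
Leg 2: γ = 1/√(1 − 0.555²) = 1/√0.6920 = 1.202; Δt_2 = 1.202 × 13.4 = 16.11 years.
Total: 15.80 + 16.11 years.

Δt = 31.9 years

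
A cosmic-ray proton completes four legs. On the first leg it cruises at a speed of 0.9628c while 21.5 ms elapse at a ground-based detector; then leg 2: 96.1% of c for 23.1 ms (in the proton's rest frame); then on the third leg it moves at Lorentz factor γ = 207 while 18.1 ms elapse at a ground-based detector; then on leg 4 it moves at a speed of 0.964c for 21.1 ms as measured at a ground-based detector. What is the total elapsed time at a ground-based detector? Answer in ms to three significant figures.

Δt = 144 ms

Leg 1: 21.5 ms is already measured at a ground-based detector.
Leg 2: β = 0.961; γ = 1/√(1 − 0.961²) = 1/√0.07648 = 3.616; Δt_2 = 3.616 × 23.1 = 83.53 ms.
Leg 3: 18.1 ms is already measured at a ground-based detector.
Leg 4: 21.1 ms is already measured at a ground-based detector.
Total: 21.50 + 83.53 + 18.10 + 21.10 ms.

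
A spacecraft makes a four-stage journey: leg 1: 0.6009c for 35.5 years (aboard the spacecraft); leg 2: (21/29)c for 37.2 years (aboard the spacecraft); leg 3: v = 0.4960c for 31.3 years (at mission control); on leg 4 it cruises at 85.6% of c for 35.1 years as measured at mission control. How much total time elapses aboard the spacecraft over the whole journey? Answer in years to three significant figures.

τ = 118 years

Leg 1: 35.5 years is already measured aboard the spacecraft.
Leg 2: 37.2 years is already measured aboard the spacecraft.
Leg 3: γ = 1/√(1 − 0.4960²) = 1/√0.7540 = 1.152; τ_3 = 31.3/1.152 = 27.18 years.
Leg 4: β = 0.856; γ = 1/√(1 − 0.856²) = 1/√0.2673 = 1.934; τ_4 = 35.1/1.934 = 18.15 years.
Total: 35.50 + 37.20 + 27.18 + 18.15 years.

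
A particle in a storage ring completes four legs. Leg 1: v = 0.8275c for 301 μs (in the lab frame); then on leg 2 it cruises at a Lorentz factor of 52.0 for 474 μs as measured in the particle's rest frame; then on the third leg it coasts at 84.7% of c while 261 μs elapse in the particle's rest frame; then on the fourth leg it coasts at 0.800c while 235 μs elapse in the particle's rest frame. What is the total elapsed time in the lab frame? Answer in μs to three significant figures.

Δt = 2.58×10⁴ μs

Leg 1: 301 μs is already measured in the lab frame.
Leg 2: γ = 52.0; Δt_2 = 52.00 × 474 = 2.465×10⁴ μs.
Leg 3: β = 0.847; γ = 1/√(1 − 0.847²) = 1/√0.2826 = 1.881; Δt_3 = 1.881 × 261 = 491.0 μs.
Leg 4: γ = 1/√(1 − 0.800²) = 5/3 ≈ 1.667; Δt_4 = 1.667 × 235 = 391.7 μs.
Total: 301.0 + 2.465×10⁴ + 491.0 + 391.7 μs.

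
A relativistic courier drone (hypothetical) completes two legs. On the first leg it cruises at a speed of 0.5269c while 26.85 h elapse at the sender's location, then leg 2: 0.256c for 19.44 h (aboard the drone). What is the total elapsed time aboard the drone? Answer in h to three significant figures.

τ = 42.3 h

Leg 1: γ = 1/√(1 − 0.5269²) = 1/√0.7224 = 1.177; τ_1 = 26.85/1.177 = 22.82 h.
Leg 2: 19.44 h is already measured aboard the drone.
Total: 22.82 + 19.44 h.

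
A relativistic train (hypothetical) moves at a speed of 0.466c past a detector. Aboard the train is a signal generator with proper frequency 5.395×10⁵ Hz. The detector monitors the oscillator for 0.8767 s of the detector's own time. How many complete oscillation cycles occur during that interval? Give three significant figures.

N = 4.18×10⁵

γ = 1/√(1 − 0.466²) = 1/√0.7828 = 1.130
During 0.8767 s of lab time, the oscillator's proper time advances by τ = Δt/γ = 0.8767/1.130 = 0.7757 s = 7.757×10⁻¹ s.
N = f × τ = 5.395×10⁵ × 7.757×10⁻¹ = 4.185×10⁵.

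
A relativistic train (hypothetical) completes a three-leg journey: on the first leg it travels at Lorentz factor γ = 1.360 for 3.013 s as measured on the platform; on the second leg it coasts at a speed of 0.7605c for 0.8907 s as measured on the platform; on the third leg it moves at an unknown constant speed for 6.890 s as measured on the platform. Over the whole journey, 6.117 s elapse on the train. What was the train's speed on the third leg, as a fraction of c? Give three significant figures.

β = 0.876

Leg 1: γ = 1.360; τ_1 = 3.013/1.360 = 2.215 s.
Leg 2: γ = 1/√(1 − 0.7605²) = 1/√0.4216 = 1.540; τ_2 = 0.8907/1.540 = 0.5784 s.
Leg 3: speed unknown; τ_3 = 6.890/γ_3.
Total proper time: 2.215 + 0.5784 + τ_3 = 6.117, so τ_3 = 6.117 − 2.794 = 3.323 s.
γ_3 = 6.890/3.323 = 2.073; β = √(1 − 1/γ²) = √0.7674.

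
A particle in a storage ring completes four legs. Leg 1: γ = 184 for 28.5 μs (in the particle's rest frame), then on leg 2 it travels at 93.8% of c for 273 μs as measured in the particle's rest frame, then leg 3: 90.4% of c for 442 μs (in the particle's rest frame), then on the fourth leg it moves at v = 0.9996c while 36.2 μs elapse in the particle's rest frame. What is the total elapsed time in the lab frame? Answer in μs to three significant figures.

Δt = 8350 μs

Leg 1: γ = 184; Δt_1 = 184.0 × 28.5 = 5244 μs.
Leg 2: β = 0.938; γ = 1/√(1 − 0.938²) = 1/√0.1202 = 2.885; Δt_2 = 2.885 × 273 = 787.6 μs.
Leg 3: β = 0.904; γ = 1/√(1 − 0.904²) = 1/√0.1828 = 2.339; Δt_3 = 2.339 × 442 = 1034 μs.
Leg 4: γ = 1/√(1 − 0.9996²) = 1/√7.998×10⁻⁴ = 35.36; Δt_4 = 35.36 × 36.2 = 1280 μs.
Total: 5244 + 787.6 + 1034 + 1280 μs.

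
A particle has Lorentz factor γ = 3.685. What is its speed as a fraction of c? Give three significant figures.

β = 0.962

β = √(1 − 1/γ²) = √(1 − 1/3.685²) = √(1 − 0.07364) = √0.9264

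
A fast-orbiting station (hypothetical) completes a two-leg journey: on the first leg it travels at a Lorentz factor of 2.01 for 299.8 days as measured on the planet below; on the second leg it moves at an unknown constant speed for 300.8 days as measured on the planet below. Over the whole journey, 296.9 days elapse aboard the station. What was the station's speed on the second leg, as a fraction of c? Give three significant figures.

Leg 1: γ = 2.01; τ_1 = 299.8/2.010 = 149.2 days.
Leg 2: speed unknown; τ_2 = 300.8/γ_2.
Total proper time: 149.2 + τ_2 = 296.9, so τ_2 = 296.9 − 149.2 = 147.7 days.
γ_2 = 300.8/147.7 = 2.036; β = √(1 − 1/γ²) = √0.7587.

β = 0.871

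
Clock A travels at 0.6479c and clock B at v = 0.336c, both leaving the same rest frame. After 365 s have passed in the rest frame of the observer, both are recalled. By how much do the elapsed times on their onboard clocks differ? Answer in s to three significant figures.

|τ_A − τ_B| = 65.7 s

A: γ = 1/√(1 − 0.6479²) = 1/√0.5802 = 1.313; τ_A = 365/1.313 = 278.0 s.
B: γ = 1/√(1 − 0.336²) = 1/√0.8871 = 1.062; τ_B = 365/1.062 = 343.8 s.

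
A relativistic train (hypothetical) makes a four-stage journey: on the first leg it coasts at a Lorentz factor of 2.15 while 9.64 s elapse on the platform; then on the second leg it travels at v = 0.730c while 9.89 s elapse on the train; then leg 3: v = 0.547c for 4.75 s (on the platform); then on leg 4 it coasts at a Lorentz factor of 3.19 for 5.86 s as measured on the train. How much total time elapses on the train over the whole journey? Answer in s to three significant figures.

τ = 24.2 s

Leg 1: γ = 2.15; τ_1 = 9.64/2.150 = 4.484 s.
Leg 2: 9.89 s is already measured on the train.
Leg 3: γ = 1/√(1 − 0.547²) = 1/√0.7008 = 1.195; τ_3 = 4.75/1.195 = 3.976 s.
Leg 4: 5.86 s is already measured on the train.
Total: 4.484 + 9.890 + 3.976 + 5.860 s.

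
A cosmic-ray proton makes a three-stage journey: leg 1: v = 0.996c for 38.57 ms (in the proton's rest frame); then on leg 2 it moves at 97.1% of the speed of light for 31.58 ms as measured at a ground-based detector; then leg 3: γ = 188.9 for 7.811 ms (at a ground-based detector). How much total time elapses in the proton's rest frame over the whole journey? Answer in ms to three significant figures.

τ = 46.2 ms

Leg 1: 38.57 ms is already measured in the proton's rest frame.
Leg 2: β = 0.971; γ = 1/√(1 − 0.971²) = 1/√0.05716 = 4.183; τ_2 = 31.58/4.183 = 7.550 ms.
Leg 3: γ = 188.9; τ_3 = 7.811/188.9 = 0.04135 ms.
Total: 38.57 + 7.550 + 0.04135 ms.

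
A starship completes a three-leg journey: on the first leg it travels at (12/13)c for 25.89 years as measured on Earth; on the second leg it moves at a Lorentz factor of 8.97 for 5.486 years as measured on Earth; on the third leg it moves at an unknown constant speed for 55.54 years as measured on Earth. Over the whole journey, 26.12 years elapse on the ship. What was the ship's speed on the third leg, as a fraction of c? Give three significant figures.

Leg 1: γ = 1/√(1 − (12/13)²) = 13/5 = 2.600; τ_1 = 25.89/2.600 = 9.958 years.
Leg 2: γ = 8.97; τ_2 = 5.486/8.970 = 0.6116 years.
Leg 3: speed unknown; τ_3 = 55.54/γ_3.
Total proper time: 9.958 + 0.6116 + τ_3 = 26.12, so τ_3 = 26.12 − 10.57 = 15.55 years.
γ_3 = 55.54/15.55 = 3.572; β = √(1 − 1/γ²) = √0.9216.

β = 0.960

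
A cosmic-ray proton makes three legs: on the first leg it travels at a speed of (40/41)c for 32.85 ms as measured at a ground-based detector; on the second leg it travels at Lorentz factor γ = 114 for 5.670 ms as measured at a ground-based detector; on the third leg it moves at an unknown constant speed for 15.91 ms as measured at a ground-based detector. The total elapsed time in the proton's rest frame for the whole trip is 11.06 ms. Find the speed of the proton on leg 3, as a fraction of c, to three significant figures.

β = 0.971

Leg 1: γ = 1/√(1 − (40/41)²) = 41/9 ≈ 4.556; τ_1 = 32.85/4.556 = 7.211 ms.
Leg 2: γ = 114; τ_2 = 5.670/114.0 = 0.04974 ms.
Leg 3: speed unknown; τ_3 = 15.91/γ_3.
Total proper time: 7.211 + 0.04974 + τ_3 = 11.06, so τ_3 = 11.06 − 7.261 = 3.799 ms.
γ_3 = 15.91/3.799 = 4.188; β = √(1 − 1/γ²) = √0.9430.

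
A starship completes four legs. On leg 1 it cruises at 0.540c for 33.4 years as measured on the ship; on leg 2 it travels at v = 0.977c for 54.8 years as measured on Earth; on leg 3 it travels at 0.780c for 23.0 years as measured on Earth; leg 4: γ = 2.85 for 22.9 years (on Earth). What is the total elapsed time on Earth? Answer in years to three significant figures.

Leg 1: γ = 1/√(1 − 0.540²) = 1/√0.7084 = 1.188; Δt_1 = 1.188 × 33.4 = 39.68 years.
Leg 2: 54.8 years is already measured on Earth.
Leg 3: 23.0 years is already measured on Earth.
Leg 4: 22.9 years is already measured on Earth.
Total: 39.68 + 54.80 + 23.00 + 22.90 years.

Δt = 140 years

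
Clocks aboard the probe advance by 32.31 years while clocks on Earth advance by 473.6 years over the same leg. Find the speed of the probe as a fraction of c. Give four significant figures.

The proper time is measured aboard the probe (both events occur at the probe's location); Δt is measured on Earth. γ = Δt/τ = 473.6/32.31 = 14.66.
β = √(1 − 1/γ²) = √(1 − 0.004654) = √0.9953

v = 0.9977c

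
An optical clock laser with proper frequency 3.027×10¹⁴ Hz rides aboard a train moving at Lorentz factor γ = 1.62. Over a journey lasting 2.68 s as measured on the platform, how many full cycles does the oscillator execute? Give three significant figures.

N = 5.01×10¹⁴

γ = 1.62
The oscillator's own cycle count is N = f × τ where τ is the proper time on the train. τ = Δt/γ = 2.68/1.620 = 1.654 s = 1.654×10⁰ s.
N = 3.027×10¹⁴ × 1.654×10⁰ = 5.008×10¹⁴.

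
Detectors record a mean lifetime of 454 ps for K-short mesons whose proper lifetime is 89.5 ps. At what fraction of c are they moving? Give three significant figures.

γ = Δt/τ₀ = 454/89.5 = 5.073
β = √(1 − 1/γ²) = √(1 − 0.03886) = √0.9611

v = 0.980c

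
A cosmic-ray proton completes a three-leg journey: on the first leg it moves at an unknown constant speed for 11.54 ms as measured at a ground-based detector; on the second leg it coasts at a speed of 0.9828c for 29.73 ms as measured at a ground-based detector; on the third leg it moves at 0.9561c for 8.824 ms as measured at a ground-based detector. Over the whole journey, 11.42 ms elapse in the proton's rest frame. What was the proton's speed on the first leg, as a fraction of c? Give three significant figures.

Leg 1: speed unknown; τ_1 = 11.54/γ_1.
Leg 2: γ = 1/√(1 − 0.9828²) = 1/√0.03410 = 5.415; τ_2 = 29.73/5.415 = 5.490 ms.
Leg 3: γ = 1/√(1 − 0.9561²) = 1/√0.08587 = 3.412; τ_3 = 8.824/3.412 = 2.586 ms.
Total proper time: τ_1 + 5.490 + 2.586 = 11.42, so τ_1 = 11.42 − 8.076 = 3.344 ms.
γ_1 = 11.54/3.344 = 3.451; β = √(1 − 1/γ²) = √0.9160.

β = 0.957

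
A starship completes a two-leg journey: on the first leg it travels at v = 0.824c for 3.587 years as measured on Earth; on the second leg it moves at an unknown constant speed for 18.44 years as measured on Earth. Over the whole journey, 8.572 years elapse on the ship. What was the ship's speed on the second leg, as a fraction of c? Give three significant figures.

Leg 1: γ = 1/√(1 − 0.824²) = 1/√0.3210 = 1.765; τ_1 = 3.587/1.765 = 2.032 years.
Leg 2: speed unknown; τ_2 = 18.44/γ_2.
Total proper time: 2.032 + τ_2 = 8.572, so τ_2 = 8.572 − 2.032 = 6.540 years.
γ_2 = 18.44/6.540 = 2.820; β = √(1 − 1/γ²) = √0.8742.

β = 0.935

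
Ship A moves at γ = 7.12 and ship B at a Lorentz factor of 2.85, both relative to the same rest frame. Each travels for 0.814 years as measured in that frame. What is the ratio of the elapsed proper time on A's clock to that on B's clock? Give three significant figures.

τ_A/τ_B = 0.400

A: γ = 7.12. B: γ = 2.85.
τ_A/τ_B = γ_B/γ_A = 2.850/7.120 = 0.4003, so τ_A/τ_B = 0.4003.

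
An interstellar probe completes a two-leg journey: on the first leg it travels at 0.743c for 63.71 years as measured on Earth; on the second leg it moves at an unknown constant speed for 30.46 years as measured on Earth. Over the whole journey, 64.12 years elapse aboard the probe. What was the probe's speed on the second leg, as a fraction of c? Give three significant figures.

Leg 1: γ = 1/√(1 − 0.743²) = 1/√0.4480 = 1.494; τ_1 = 63.71/1.494 = 42.64 years.
Leg 2: speed unknown; τ_2 = 30.46/γ_2.
Total proper time: 42.64 + τ_2 = 64.12, so τ_2 = 64.12 − 42.64 = 21.48 years.
γ_2 = 30.46/21.48 = 1.418; β = √(1 − 1/γ²) = √0.5027.

β = 0.709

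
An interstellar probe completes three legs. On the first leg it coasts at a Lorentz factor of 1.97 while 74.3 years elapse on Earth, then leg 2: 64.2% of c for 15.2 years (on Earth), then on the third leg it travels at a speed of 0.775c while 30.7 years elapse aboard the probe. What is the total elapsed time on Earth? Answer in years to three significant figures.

Leg 1: 74.3 years is already measured on Earth.
Leg 2: 15.2 years is already measured on Earth.
Leg 3: γ = 1/√(1 − 0.775²) = 1/√0.3994 = 1.582; Δt_3 = 1.582 × 30.7 = 48.58 years.
Total: 74.30 + 15.20 + 48.58 years.

Δt = 138 years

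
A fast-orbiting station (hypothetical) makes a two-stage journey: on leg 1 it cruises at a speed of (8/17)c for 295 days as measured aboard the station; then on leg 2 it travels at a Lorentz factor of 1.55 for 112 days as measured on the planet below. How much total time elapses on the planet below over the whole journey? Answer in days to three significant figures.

Δt = 446 days

Leg 1: γ = 1/√(1 − (8/17)²) = 17/15 ≈ 1.133; Δt_1 = 1.133 × 295 = 334.3 days.
Leg 2: 112 days is already measured on the planet below.
Total: 334.3 + 112.0 days.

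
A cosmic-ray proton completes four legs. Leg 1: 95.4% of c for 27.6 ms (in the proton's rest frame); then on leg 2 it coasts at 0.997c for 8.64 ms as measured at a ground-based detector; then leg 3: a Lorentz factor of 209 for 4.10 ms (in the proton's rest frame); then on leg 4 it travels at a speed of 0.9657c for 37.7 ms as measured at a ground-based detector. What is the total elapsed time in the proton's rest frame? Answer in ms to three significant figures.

Leg 1: 27.6 ms is already measured in the proton's rest frame.
Leg 2: γ = 1/√(1 − 0.997²) = 1/√0.005991 = 12.92; τ_2 = 8.64/12.92 = 0.6687 ms.
Leg 3: 4.10 ms is already measured in the proton's rest frame.
Leg 4: γ = 1/√(1 − 0.9657²) = 1/√0.06742 = 3.851; τ_4 = 37.7/3.851 = 9.789 ms.
Total: 27.60 + 0.6687 + 4.100 + 9.789 ms.

τ = 42.2 ms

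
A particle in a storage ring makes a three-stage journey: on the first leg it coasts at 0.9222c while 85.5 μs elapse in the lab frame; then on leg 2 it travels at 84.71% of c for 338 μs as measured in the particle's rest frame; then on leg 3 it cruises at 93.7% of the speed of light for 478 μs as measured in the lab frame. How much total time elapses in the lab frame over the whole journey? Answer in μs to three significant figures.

Leg 1: 85.5 μs is already measured in the lab frame.
Leg 2: β = 0.8471; γ = 1/√(1 − 0.8471²) = 1/√0.2824 = 1.882; Δt_2 = 1.882 × 338 = 636.0 μs.
Leg 3: 478 μs is already measured in the lab frame.
Total: 85.50 + 636.0 + 478.0 μs.

Δt = 1200 μs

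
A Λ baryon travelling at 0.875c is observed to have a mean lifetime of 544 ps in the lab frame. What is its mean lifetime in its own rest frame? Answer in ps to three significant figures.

τ₀ = 263 ps

γ = 1/√(1 − 0.875²) = 1/√0.2344 = 2.066
The lab-frame lifetime is the dilated interval; the proper lifetime is τ₀ = Δt/γ = 544/2.066 ps.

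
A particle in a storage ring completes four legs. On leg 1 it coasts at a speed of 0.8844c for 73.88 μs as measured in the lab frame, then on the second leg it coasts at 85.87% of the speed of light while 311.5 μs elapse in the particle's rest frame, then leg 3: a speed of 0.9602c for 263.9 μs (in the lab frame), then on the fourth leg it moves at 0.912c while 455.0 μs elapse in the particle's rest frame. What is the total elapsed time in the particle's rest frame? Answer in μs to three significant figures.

τ = 875 μs

Leg 1: γ = 1/√(1 − 0.8844²) = 1/√0.2178 = 2.143; τ_1 = 73.88/2.143 = 34.48 μs.
Leg 2: 311.5 μs is already measured in the particle's rest frame.
Leg 3: γ = 1/√(1 − 0.9602²) = 1/√0.07802 = 3.580; τ_3 = 263.9/3.580 = 73.71 μs.
Leg 4: 455.0 μs is already measured in the particle's rest frame.
Total: 34.48 + 311.5 + 73.71 + 455.0 μs.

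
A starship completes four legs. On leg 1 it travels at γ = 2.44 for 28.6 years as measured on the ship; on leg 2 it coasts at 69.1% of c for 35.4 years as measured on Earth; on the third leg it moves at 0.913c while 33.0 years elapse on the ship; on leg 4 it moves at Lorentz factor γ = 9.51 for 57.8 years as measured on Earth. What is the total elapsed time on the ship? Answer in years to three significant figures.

Leg 1: 28.6 years is already measured on the ship.
Leg 2: β = 0.691; γ = 1/√(1 − 0.691²) = 1/√0.5225 = 1.383; τ_2 = 35.4/1.383 = 25.59 years.
Leg 3: 33.0 years is already measured on the ship.
Leg 4: γ = 9.51; τ_4 = 57.8/9.510 = 6.078 years.
Total: 28.60 + 25.59 + 33.00 + 6.078 years.

τ = 93.3 years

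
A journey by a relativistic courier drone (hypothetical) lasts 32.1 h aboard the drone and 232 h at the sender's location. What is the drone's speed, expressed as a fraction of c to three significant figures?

The proper time is measured aboard the drone (both events occur at the drone's location); Δt is measured at the sender's location. γ = Δt/τ = 232/32.1 = 7.227.
β = √(1 − 1/γ²) = √(1 − 0.01914) = √0.9809

v = 0.990c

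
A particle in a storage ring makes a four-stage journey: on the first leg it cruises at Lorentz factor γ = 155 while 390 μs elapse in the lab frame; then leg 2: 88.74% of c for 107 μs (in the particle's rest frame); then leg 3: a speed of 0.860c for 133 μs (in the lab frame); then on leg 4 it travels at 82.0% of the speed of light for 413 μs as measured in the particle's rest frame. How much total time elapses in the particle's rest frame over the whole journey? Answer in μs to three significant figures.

Leg 1: γ = 155; τ_1 = 390/155.0 = 2.516 μs.
Leg 2: 107 μs is already measured in the particle's rest frame.
Leg 3: γ = 1/√(1 − 0.860²) = 1/√0.2604 = 1.960; τ_3 = 133/1.960 = 67.87 μs.
Leg 4: 413 μs is already measured in the particle's rest frame.
Total: 2.516 + 107.0 + 67.87 + 413.0 μs.

τ = 590 μs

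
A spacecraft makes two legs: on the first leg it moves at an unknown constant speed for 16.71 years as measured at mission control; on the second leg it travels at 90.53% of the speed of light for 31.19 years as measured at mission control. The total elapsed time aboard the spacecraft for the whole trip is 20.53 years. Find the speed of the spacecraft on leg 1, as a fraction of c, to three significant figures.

β = 0.900

Leg 1: speed unknown; τ_1 = 16.71/γ_1.
Leg 2: β = 0.9053; γ = 1/√(1 − 0.9053²) = 1/√0.1804 = 2.354; τ_2 = 31.19/2.354 = 13.25 years.
Total proper time: τ_1 + 13.25 = 20.53, so τ_1 = 20.53 − 13.25 = 7.281 years.
γ_1 = 16.71/7.281 = 2.295; β = √(1 − 1/γ²) = √0.8101.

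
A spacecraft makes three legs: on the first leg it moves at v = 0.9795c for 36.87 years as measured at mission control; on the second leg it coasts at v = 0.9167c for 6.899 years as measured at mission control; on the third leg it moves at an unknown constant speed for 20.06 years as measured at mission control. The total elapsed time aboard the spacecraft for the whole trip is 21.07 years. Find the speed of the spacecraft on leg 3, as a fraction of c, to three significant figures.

Leg 1: γ = 1/√(1 − 0.9795²) = 1/√0.04058 = 4.964; τ_1 = 36.87/4.964 = 7.427 years.
Leg 2: γ = 1/√(1 − 0.9167²) = 1/√0.1597 = 2.503; τ_2 = 6.899/2.503 = 2.757 years.
Leg 3: speed unknown; τ_3 = 20.06/γ_3.
Total proper time: 7.427 + 2.757 + τ_3 = 21.07, so τ_3 = 21.07 − 10.18 = 10.89 years.
γ_3 = 20.06/10.89 = 1.843; β = √(1 − 1/γ²) = √0.7055.

β = 0.840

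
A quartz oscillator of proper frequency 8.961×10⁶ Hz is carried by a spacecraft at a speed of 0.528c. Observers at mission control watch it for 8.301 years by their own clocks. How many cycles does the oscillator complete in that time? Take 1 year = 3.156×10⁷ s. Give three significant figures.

γ = 1/√(1 − 0.528²) = 1/√0.7212 = 1.178
During 8.301 years of lab time, the oscillator's proper time advances by τ = Δt/γ = 8.301/1.178 = 7.050 years = 2.225×10⁸ s.
N = f × τ = 8.961×10⁶ × 2.225×10⁸ = 1.994×10¹⁵.

N = 1.99×10¹⁵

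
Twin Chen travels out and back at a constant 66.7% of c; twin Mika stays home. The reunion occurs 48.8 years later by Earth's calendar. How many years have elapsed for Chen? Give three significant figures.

β = 0.667; γ = 1/√(1 − 0.667²) = 1/√0.5551 = 1.342
Chen's clock measures proper time along the trip: τ = Δt/γ = 48.8/1.342 years.

τ = 36.4 years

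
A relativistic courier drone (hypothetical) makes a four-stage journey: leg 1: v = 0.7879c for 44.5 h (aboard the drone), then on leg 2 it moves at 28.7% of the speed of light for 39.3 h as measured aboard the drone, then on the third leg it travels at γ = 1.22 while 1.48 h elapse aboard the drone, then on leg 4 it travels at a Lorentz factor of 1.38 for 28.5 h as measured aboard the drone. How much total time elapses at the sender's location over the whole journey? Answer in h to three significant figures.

Leg 1: γ = 1/√(1 − 0.7879²) = 1/√0.3792 = 1.624; Δt_1 = 1.624 × 44.5 = 72.26 h.
Leg 2: β = 0.287; γ = 1/√(1 − 0.287²) = 1/√0.9176 = 1.044; Δt_2 = 1.044 × 39.3 = 41.03 h.
Leg 3: γ = 1.22; Δt_3 = 1.220 × 1.48 = 1.806 h.
Leg 4: γ = 1.38; Δt_4 = 1.380 × 28.5 = 39.33 h.
Total: 72.26 + 41.03 + 1.806 + 39.33 h.

Δt = 154 h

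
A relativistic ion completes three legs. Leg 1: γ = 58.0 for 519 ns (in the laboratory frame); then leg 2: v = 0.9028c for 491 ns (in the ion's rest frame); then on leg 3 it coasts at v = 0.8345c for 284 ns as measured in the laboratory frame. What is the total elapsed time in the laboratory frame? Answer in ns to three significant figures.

Leg 1: 519 ns is already measured in the laboratory frame.
Leg 2: γ = 1/√(1 − 0.9028²) = 1/√0.1850 = 2.325; Δt_2 = 2.325 × 491 = 1142 ns.
Leg 3: 284 ns is already measured in the laboratory frame.
Total: 519.0 + 1142 + 284.0 ns.

Δt = 1940 ns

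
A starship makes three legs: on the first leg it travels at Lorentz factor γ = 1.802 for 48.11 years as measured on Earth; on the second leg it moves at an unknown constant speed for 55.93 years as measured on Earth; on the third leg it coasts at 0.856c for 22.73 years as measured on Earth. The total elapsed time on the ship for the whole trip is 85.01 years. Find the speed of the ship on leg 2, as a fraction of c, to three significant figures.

β = 0.554

Leg 1: γ = 1.802; τ_1 = 48.11/1.802 = 26.70 years.
Leg 2: speed unknown; τ_2 = 55.93/γ_2.
Leg 3: γ = 1/√(1 − 0.856²) = 1/√0.2673 = 1.934; τ_3 = 22.73/1.934 = 11.75 years.
Total proper time: 26.70 + τ_2 + 11.75 = 85.01, so τ_2 = 85.01 − 38.45 = 46.56 years.
γ_2 = 55.93/46.56 = 1.201; β = √(1 − 1/γ²) = √0.3070.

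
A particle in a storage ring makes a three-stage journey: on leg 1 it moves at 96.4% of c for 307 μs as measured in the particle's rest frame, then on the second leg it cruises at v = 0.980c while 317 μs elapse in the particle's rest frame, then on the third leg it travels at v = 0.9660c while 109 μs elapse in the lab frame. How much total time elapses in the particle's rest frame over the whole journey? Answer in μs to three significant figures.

Leg 1: 307 μs is already measured in the particle's rest frame.
Leg 2: 317 μs is already measured in the particle's rest frame.
Leg 3: γ = 1/√(1 − 0.9660²) = 1/√0.06684 = 3.868; τ_3 = 109/3.868 = 28.18 μs.
Total: 307.0 + 317.0 + 28.18 μs.

τ = 652 μs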